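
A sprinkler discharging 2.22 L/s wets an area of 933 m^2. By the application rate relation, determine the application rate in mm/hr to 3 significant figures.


Approach: apply the application rate relation, rate = (Q/A)*3600.
rate = (2.22 / 933) * 3600 = 8.57 mm/hr
Therefore the application rate = 8.57 mm/hr.


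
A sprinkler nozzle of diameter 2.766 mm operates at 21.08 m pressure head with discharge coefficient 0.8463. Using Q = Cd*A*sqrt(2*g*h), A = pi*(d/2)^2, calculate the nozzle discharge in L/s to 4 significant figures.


A = pi*(2.766e-3/2)^2 = 6.00889e-06 m^2
Q = 0.8463 * 6.00889e-06 * sqrt(2*9.81*21.08) * 1000 = 0.1034 L/s
Therefore the nozzle discharge = 0.1034 L/s.


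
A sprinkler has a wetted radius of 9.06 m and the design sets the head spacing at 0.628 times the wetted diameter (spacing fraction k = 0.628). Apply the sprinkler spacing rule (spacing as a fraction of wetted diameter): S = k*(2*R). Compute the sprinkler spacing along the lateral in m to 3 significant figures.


S = 0.628 * (2 * 9.06) = 11.4 m
Therefore the sprinkler spacing along the lateral = 11.4 m.


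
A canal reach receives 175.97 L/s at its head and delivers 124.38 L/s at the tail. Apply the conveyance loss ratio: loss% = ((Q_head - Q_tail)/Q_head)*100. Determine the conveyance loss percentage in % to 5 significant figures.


loss = ((175.97 - 124.38)/175.97)*100 = 29.317 %
Therefore the conveyance loss percentage = 29.317 %.


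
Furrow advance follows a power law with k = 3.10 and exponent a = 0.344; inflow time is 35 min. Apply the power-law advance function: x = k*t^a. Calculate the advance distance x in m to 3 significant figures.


x = 3.10 * 35^0.344 = 10.5 m
Therefore the advance distance x = 10.5 m.


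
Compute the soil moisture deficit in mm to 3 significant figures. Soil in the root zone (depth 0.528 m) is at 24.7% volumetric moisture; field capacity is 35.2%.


Approach: apply the soil moisture deficit relation, SMD = (FC - theta)/100 * depth * 1000.
SMD = (35.2 - 24.7)/100 * 0.528 * 1000 = 55.4 mm
Therefore the soil moisture deficit = 55.4 mm.


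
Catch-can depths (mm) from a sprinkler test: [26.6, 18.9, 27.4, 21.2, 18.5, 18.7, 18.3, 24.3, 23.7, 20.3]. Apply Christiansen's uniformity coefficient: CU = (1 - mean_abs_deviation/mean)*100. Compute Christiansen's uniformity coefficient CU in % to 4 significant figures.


mean = 21.7900 mm
mean |d_i - mean| = 2.96800 mm
CU = (1 - 2.96800/21.7900)*100 = 86.38 %
Therefore Christiansen's uniformity coefficient CU = 86.38 %.


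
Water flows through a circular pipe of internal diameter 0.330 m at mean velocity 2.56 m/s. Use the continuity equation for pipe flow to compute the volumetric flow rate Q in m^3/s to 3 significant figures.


Approach: apply the continuity equation for pipe flow, Q = A * v with A = pi*(D/2)^2.
A = pi*(0.330/2)^2 = 0.085530 m^2
Q = 0.085530 * 2.56 = 0.219 m^3/s
Therefore the volumetric flow rate Q = 0.219 m^3/s.


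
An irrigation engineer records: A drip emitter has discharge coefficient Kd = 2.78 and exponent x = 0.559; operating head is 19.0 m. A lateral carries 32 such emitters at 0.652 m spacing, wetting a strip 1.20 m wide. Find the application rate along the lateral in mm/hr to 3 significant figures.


Approach: apply the emitter equation with a lateral mass balance, q = Kd*h^x; Q = n*q; rate = Q/(n*spacing*width).
Step 1 — single emitter flow (q = Kd*h^x):
  q = 2.78 * 19.0^0.559 = 14.417 L/hr
Step 2 — total lateral flow: Q = 32 * 14.417 = 461.34 L/hr
Step 3 — wetted area: A = 32 * 0.652 * 1.20 = 25.037 m^2
Step 4 — application rate: Q/A = 461.34/25.037 = 18.4 mm/hr
Therefore the application rate along the lateral = 18.4 mm/hr.


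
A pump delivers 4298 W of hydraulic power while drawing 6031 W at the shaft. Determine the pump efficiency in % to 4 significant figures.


Approach: apply the efficiency ratio, eta = (P_out/P_in)*100.
eta = (4298 / 6031) * 100 = 71.27 %
Therefore the pump efficiency = 71.27 %.


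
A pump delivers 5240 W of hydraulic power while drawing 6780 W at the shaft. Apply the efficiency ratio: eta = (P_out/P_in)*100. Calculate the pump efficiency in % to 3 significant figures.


eta = (5240 / 6780) * 100 = 77.3 %
Therefore the pump efficiency = 77.3 %.


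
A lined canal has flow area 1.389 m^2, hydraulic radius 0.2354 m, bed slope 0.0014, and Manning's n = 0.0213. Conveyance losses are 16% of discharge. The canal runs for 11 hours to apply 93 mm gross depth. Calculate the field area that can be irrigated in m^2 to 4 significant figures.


Approach: apply Manning's equation with a conveyance and depth budget, Q = (1/n)*A*R^(2/3)*S^(1/2); Q_field = Q*(1-loss); Area = Q_field*t/(d/1000).
Step 1 — canal discharge (Manning's equation):
  Q = (1/0.0213) * 1.389 * 0.2354^(2/3) * 0.0014^(1/2) = 0.930231 m^3/s
Step 2 — delivered flow: Q_field = 0.930231*(1 - 16/100) = 0.781394 m^3/s
Step 3 — volume delivered: V = 0.781394 * 11*3600 = 30943.2 m^3
Step 4 — area served: A = V / (depth/1000) = 30943.2 / 0.093 = 332700 m^2
Therefore the field area that can be irrigated = 332700 m^2.


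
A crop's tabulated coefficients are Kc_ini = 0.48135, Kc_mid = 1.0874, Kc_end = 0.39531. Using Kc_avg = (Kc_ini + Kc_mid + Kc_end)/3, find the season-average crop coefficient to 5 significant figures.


Kc_avg = (0.48135 + 1.0874 + 0.39531)/3 = 0.65469
Therefore the season-average crop coefficient = 0.65469.


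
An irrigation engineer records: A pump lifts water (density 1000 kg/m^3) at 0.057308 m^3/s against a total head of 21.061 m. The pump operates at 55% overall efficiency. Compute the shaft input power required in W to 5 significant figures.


Approach: apply hydraulic power then efficiency conversion, P = rho*g*Q*H; P_in = P/eta.
Step 1 — hydraulic power (P = rho*g*Q*H):
  P = 1000 * 9.81 * 0.057308 * 21.061 = 11840.31 W
Step 2 — input power: P_in = P/eta = 11840.31 / 0.55 = 21528 W
Therefore the shaft input power required = 21528 W.


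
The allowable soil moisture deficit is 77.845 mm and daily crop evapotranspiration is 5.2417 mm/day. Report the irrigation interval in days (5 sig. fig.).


Approach: apply the irrigation interval relation, interval = SMD / ETc.
interval = 77.845 / 5.2417 = 14.851 days
Therefore the irrigation interval = 14.851 days.


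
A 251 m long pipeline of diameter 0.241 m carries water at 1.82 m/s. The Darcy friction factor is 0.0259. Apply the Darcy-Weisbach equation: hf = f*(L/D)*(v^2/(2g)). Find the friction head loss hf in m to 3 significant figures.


hf = 0.0259 * (251/0.241) * (1.82^2 / (2*9.81))
hf = 4.55 m
Therefore the friction head loss hf = 4.55 m.


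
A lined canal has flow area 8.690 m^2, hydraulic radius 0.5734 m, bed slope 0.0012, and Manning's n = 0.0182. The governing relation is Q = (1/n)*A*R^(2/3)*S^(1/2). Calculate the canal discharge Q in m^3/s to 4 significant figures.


Q = (1/0.0182) * 8.690 * 0.5734^(2/3) * 0.0012^(1/2) = 11.42 m^3/s
Therefore the canal discharge Q = 11.42 m^3/s.


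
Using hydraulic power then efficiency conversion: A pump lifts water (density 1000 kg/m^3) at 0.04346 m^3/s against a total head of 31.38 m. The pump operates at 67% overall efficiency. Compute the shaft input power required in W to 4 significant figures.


Approach: apply hydraulic power then efficiency conversion, P = rho*g*Q*H; P_in = P/eta.
Step 1 — hydraulic power (P = rho*g*Q*H):
  P = 1000 * 9.81 * 0.04346 * 31.38 = 13378.6 W
Step 2 — input power: P_in = P/eta = 13378.6 / 0.67 = 19970 W
Therefore the shaft input power required = 19970 W.


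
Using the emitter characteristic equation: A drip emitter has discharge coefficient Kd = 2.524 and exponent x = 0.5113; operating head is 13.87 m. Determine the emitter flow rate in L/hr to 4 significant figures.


Approach: apply the emitter characteristic equation, q = Kd * h^x.
q = 2.524 * 13.87^0.5113 = 9.684 L/hr
Therefore the emitter flow rate = 9.684 L/hr.


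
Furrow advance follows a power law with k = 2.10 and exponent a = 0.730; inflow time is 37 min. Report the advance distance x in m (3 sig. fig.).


Approach: apply the power-law advance function, x = k*t^a.
x = 2.10 * 37^0.730 = 29.3 m
Therefore the advance distance x = 29.3 m.


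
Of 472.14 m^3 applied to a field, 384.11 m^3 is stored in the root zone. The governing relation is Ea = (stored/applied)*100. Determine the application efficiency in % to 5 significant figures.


Ea = (384.11/472.14)*100 = 81.355 %
Therefore the application efficiency = 81.355 %.


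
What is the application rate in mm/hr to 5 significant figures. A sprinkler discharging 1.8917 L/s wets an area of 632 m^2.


Approach: apply the application rate relation, rate = (Q/A)*3600.
rate = (1.8917 / 632) * 3600 = 10.776 mm/hr
Therefore the application rate = 10.776 mm/hr.


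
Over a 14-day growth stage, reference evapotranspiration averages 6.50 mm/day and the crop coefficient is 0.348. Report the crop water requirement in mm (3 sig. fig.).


Approach: apply the crop water requirement relation, CWR = ET0 * Kc * days.
CWR = 6.50 * 0.348 * 14 = 31.7 mm
Therefore the crop water requirement = 31.7 mm.


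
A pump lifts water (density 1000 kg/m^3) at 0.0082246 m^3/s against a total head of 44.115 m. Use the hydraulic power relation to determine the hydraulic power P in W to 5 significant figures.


Approach: apply the hydraulic power relation, P = rho*g*Q*H.
P = 1000 * 9.81 * 0.0082246 * 44.115 = 3559.3 W
Therefore the hydraulic power P = 3559.3 W.


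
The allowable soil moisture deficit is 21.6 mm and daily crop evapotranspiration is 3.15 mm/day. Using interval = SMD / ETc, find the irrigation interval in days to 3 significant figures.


interval = 21.6 / 3.15 = 6.86 days
Therefore the irrigation interval = 6.86 days.


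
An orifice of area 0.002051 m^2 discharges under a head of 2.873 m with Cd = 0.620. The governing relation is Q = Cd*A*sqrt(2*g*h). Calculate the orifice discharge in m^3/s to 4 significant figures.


Q = 0.620 * 0.002051 * sqrt(2*9.81*2.873) = 0.009547 m^3/s
Therefore the orifice discharge = 0.009547 m^3/s.


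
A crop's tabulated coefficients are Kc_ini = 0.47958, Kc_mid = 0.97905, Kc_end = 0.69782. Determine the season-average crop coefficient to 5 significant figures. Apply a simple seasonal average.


Approach: apply a simple seasonal average, Kc_avg = (Kc_ini + Kc_mid + Kc_end)/3.
Kc_avg = (0.47958 + 0.97905 + 0.69782)/3 = 0.71882
Therefore the season-average crop coefficient = 0.71882.


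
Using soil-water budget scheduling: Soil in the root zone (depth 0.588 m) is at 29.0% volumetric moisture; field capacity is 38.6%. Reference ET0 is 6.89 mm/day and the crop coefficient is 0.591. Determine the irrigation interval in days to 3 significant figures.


Approach: apply soil-water budget scheduling, SMD = (FC-theta)/100*depth*1000; ETc = ET0*Kc; interval = SMD/ETc.
Step 1 — soil moisture deficit:
  SMD = (38.6 - 29.0)/100 * 0.588 * 1000 = 56.448 mm
Step 2 — daily crop ET (ETc = ET0*Kc):
  ETc = 6.89 * 0.591 = 4.0720 mm/day
Step 3 — irrigation interval (SMD/ETc):
  interval = 56.448 / 4.0720 = 13.9 days
Therefore the irrigation interval = 13.9 days.


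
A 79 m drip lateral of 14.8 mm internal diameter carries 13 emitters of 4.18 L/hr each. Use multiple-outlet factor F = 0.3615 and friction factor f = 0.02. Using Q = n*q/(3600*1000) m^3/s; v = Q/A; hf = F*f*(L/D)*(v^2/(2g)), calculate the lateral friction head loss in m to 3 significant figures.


Q = 13*4.18/(3600*1000) = 1.5094e-05 m^3/s
A = pi*(14.8e-3/2)^2 = 1.7203e-04 m^2, so v = Q/A = 0.087741 m/s
hf = 0.3615*0.02*(79/0.0148)*(0.087741^2/(2*9.81)) = 0.0151 m
Therefore the lateral friction head loss = 0.0151 m.


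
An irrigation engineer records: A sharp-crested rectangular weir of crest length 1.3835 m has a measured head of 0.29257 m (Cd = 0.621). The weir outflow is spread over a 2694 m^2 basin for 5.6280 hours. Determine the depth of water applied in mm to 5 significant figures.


Approach: apply the rectangular weir equation with a volume-to-depth conversion, Q = (2/3)*Cd*L*sqrt(2g)*H^1.5; d = Q*t/A * 1000.
Step 1 — weir discharge:
  Q = (2/3)*0.621*1.3835*sqrt(2*9.81)*0.29257^1.5 = 0.4014890 m^3/s
Step 2 — volume: V = 0.4014890 * 5.6280*3600 = 8134.489 m^3
Step 3 — depth: d = V/A * 1000 = 8134.489/2694 * 1000 = 3019.5 mm
Therefore the depth of water applied = 3019.5 mm.


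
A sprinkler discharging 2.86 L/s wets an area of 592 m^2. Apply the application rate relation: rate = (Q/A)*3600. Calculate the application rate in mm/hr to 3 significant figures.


rate = (2.86 / 592) * 3600 = 17.4 mm/hr
Therefore the application rate = 17.4 mm/hr.


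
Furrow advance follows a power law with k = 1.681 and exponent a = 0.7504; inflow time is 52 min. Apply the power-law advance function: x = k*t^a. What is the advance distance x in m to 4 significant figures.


x = 1.681 * 52^0.7504 = 32.60 m
Therefore the advance distance x = 32.60 m.


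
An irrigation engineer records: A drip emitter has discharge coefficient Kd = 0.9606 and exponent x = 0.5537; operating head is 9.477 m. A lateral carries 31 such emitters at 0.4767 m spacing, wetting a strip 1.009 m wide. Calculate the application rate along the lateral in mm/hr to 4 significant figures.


Approach: apply the emitter equation with a lateral mass balance, q = Kd*h^x; Q = n*q; rate = Q/(n*spacing*width).
Step 1 — single emitter flow (q = Kd*h^x):
  q = 0.9606 * 9.477^0.5537 = 3.33676 L/hr
Step 2 — total lateral flow: Q = 31 * 3.33676 = 103.440 L/hr
Step 3 — wetted area: A = 31 * 0.4767 * 1.009 = 14.9107 m^2
Step 4 — application rate: Q/A = 103.440/14.9107 = 6.937 mm/hr
Therefore the application rate along the lateral = 6.937 mm/hr.


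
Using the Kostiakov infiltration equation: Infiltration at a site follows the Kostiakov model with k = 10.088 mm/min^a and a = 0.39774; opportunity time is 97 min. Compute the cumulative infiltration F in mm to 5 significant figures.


Approach: apply the Kostiakov infiltration equation, F = k*t^a.
F = 10.088 * 97^0.39774 = 62.233 mm
Therefore the cumulative infiltration F = 62.233 mm.


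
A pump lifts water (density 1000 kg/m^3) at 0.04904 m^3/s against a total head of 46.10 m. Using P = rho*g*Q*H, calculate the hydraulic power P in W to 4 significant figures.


P = 1000 * 9.81 * 0.04904 * 46.10 = 22180 W
Therefore the hydraulic power P = 22180 W.


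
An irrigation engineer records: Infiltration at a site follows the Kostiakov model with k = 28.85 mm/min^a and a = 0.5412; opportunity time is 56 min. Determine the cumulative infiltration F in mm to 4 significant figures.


Approach: apply the Kostiakov infiltration equation, F = k*t^a.
F = 28.85 * 56^0.5412 = 254.8 mm
Therefore the cumulative infiltration F = 254.8 mm.


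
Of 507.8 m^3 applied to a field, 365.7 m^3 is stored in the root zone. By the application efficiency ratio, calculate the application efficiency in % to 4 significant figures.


Approach: apply the application efficiency ratio, Ea = (stored/applied)*100.
Ea = (365.7/507.8)*100 = 72.02 %
Therefore the application efficiency = 72.02 %.


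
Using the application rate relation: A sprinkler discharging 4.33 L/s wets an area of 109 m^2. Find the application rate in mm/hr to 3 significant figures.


Approach: apply the application rate relation, rate = (Q/A)*3600.
rate = (4.33 / 109) * 3600 = 143 mm/hr
Therefore the application rate = 143 mm/hr.


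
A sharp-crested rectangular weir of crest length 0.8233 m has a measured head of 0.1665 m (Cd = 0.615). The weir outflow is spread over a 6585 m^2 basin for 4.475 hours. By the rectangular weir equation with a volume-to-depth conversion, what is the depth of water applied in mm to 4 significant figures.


Approach: apply the rectangular weir equation with a volume-to-depth conversion, Q = (2/3)*Cd*L*sqrt(2g)*H^1.5; d = Q*t/A * 1000.
Step 1 — weir discharge:
  Q = (2/3)*0.615*0.8233*sqrt(2*9.81)*0.1665^1.5 = 0.101581 m^3/s
Step 2 — volume: V = 0.101581 * 4.475*3600 = 1636.47 m^3
Step 3 — depth: d = V/A * 1000 = 1636.47/6585 * 1000 = 248.5 mm
Therefore the depth of water applied = 248.5 mm.


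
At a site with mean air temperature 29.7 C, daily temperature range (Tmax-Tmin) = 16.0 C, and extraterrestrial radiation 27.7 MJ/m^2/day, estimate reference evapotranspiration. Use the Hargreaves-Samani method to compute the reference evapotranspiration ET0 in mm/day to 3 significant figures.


Approach: apply the Hargreaves-Samani method, ET0 = 0.0023*(Tmean+17.8)*sqrt(Tmax-Tmin)*0.408*Ra.
ET0 = 0.0023*(29.7+17.8)*sqrt(16.0)*0.408*27.7 = 4.94 mm/day
Therefore the reference evapotranspiration ET0 = 4.94 mm/day.


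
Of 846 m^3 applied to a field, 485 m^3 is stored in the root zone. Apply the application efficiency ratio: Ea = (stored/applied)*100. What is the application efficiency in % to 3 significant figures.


Ea = (485/846)*100 = 57.3 %
Therefore the application efficiency = 57.3 %.


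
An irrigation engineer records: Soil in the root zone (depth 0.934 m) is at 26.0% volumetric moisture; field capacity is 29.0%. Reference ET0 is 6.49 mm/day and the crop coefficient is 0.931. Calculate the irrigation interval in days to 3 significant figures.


Approach: apply soil-water budget scheduling, SMD = (FC-theta)/100*depth*1000; ETc = ET0*Kc; interval = SMD/ETc.
Step 1 — soil moisture deficit:
  SMD = (29.0 - 26.0)/100 * 0.934 * 1000 = 28.020 mm
Step 2 — daily crop ET (ETc = ET0*Kc):
  ETc = 6.49 * 0.931 = 6.0422 mm/day
Step 3 — irrigation interval (SMD/ETc):
  interval = 28.020 / 6.0422 = 4.64 days
Therefore the irrigation interval = 4.64 days.


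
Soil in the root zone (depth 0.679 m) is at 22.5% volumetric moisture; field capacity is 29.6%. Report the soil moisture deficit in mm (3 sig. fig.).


Approach: apply the soil moisture deficit relation, SMD = (FC - theta)/100 * depth * 1000.
SMD = (29.6 - 22.5)/100 * 0.679 * 1000 = 48.2 mm
Therefore the soil moisture deficit = 48.2 mm.


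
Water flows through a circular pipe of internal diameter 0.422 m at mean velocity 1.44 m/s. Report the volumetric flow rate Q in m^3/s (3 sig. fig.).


Approach: apply the continuity equation for pipe flow, Q = A * v with A = pi*(D/2)^2.
A = pi*(0.422/2)^2 = 0.13987 m^2
Q = 0.13987 * 1.44 = 0.201 m^3/s
Therefore the volumetric flow rate Q = 0.201 m^3/s.


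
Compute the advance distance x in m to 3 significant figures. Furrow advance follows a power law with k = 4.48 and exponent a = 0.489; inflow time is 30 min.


Approach: apply the power-law advance function, x = k*t^a.
x = 4.48 * 30^0.489 = 23.6 m
Therefore the advance distance x = 23.6 m.


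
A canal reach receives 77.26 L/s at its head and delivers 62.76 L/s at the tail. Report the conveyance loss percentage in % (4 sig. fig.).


Approach: apply the conveyance loss ratio, loss% = ((Q_head - Q_tail)/Q_head)*100.
loss = ((77.26 - 62.76)/77.26)*100 = 18.77 %
Therefore the conveyance loss percentage = 18.77 %.


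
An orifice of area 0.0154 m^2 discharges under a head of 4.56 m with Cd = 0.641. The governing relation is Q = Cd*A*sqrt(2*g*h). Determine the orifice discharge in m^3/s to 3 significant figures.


Q = 0.641 * 0.0154 * sqrt(2*9.81*4.56) = 0.0934 m^3/s
Therefore the orifice discharge = 0.0934 m^3/s.


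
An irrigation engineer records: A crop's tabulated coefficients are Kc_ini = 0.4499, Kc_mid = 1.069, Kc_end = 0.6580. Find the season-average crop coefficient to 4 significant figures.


Approach: apply a simple seasonal average, Kc_avg = (Kc_ini + Kc_mid + Kc_end)/3.
Kc_avg = (0.4499 + 1.069 + 0.6580)/3 = 0.7256
Therefore the season-average crop coefficient = 0.7256.


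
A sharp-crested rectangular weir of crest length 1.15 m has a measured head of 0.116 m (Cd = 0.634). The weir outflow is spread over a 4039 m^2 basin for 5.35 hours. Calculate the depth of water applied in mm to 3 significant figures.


Approach: apply the rectangular weir equation with a volume-to-depth conversion, Q = (2/3)*Cd*L*sqrt(2g)*H^1.5; d = Q*t/A * 1000.
Step 1 — weir discharge:
  Q = (2/3)*0.634*1.15*sqrt(2*9.81)*0.116^1.5 = 0.085061 m^3/s
Step 2 — volume: V = 0.085061 * 5.35*3600 = 1638.3 m^3
Step 3 — depth: d = V/A * 1000 = 1638.3/4039 * 1000 = 406 mm
Therefore the depth of water applied = 406 mm.


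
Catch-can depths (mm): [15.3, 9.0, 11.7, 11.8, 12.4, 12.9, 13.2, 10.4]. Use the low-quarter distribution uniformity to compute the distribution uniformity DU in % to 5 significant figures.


Approach: apply the low-quarter distribution uniformity, DU = (mean of lowest quarter of readings / overall mean)*100.
sorted lowest 2 of 8: [9.0, 10.4] -> mean = 9.700000 mm
overall mean = 12.08750 mm
DU = (9.700000/12.08750)*100 = 80.248 %
Therefore the distribution uniformity DU = 80.248 %.


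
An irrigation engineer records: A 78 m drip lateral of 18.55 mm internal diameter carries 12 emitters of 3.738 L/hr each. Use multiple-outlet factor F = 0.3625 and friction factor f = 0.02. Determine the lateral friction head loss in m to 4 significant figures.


Approach: apply Darcy-Weisbach with the multiple-outlet F-factor, Q = n*q/(3600*1000) m^3/s; v = Q/A; hf = F*f*(L/D)*(v^2/(2g)).
Q = 12*3.738/(3600*1000) = 1.24600e-05 m^3/s
A = pi*(18.55e-3/2)^2 = 2.70257e-04 m^2, so v = Q/A = 0.0461042 m/s
hf = 0.3625*0.02*(78/0.01855)*(0.0461042^2/(2*9.81)) = 0.003303 m
Therefore the lateral friction head loss = 0.003303 m.


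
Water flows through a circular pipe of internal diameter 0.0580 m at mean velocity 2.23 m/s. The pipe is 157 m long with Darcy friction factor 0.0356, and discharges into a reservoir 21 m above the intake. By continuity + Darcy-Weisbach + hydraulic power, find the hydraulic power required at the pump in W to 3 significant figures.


Approach: apply continuity + Darcy-Weisbach + hydraulic power, Q = A*v; hf = f*(L/D)*(v^2/(2g)); H = static + hf; P = rho*g*Q*H.
Step 1 — flow rate (continuity, Q = A*v):
  A = pi*(0.0580/2)^2 = 0.0026421 m^2
  Q = 0.0026421 * 2.23 = 0.0058918 m^3/s
Step 2 — friction head loss (Darcy-Weisbach):
  hf = 0.0356 * (157/0.0580) * (2.23^2 / (2*9.81))
  hf = 24.425 m
Step 3 — total head: H = 21 + 24.425 = 45.425 m
Step 4 — hydraulic power (P = rho*g*Q*H):
  P = 1000 * 9.81 * 0.0058918 * 45.425 = 2630 W
Therefore the hydraulic power required at the pump = 2630 W.


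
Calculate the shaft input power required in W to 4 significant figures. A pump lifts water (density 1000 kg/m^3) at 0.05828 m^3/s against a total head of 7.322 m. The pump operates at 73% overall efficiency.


Approach: apply hydraulic power then efficiency conversion, P = rho*g*Q*H; P_in = P/eta.
Step 1 — hydraulic power (P = rho*g*Q*H):
  P = 1000 * 9.81 * 0.05828 * 7.322 = 4186.18 W
Step 2 — input power: P_in = P/eta = 4186.18 / 0.73 = 5734 W
Therefore the shaft input power required = 5734 W.


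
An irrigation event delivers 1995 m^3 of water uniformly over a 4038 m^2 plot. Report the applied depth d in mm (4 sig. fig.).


Approach: apply depth from volume over area, d = (V/A)*1000.
d = (1995 / 4038) * 1000 = 494.1 mm
Therefore the applied depth d = 494.1 mm.


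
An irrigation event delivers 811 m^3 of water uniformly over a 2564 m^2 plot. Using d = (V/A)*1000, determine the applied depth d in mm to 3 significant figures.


d = (811 / 2564) * 1000 = 316 mm
Therefore the applied depth d = 316 mm.


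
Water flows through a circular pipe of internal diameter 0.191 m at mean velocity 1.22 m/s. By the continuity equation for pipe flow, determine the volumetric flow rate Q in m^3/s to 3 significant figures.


Approach: apply the continuity equation for pipe flow, Q = A * v with A = pi*(D/2)^2.
A = pi*(0.191/2)^2 = 0.028652 m^2
Q = 0.028652 * 1.22 = 0.0350 m^3/s
Therefore the volumetric flow rate Q = 0.0350 m^3/s.


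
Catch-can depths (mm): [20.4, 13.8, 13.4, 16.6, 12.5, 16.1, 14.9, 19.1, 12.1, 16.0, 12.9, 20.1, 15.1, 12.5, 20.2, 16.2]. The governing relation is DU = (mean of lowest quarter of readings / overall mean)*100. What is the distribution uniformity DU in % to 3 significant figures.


sorted lowest 4 of 16: [12.1, 12.5, 12.5, 12.9] -> mean = 12.500 mm
overall mean = 15.744 mm
DU = (12.500/15.744)*100 = 79.4 %
Therefore the distribution uniformity DU = 79.4 %.


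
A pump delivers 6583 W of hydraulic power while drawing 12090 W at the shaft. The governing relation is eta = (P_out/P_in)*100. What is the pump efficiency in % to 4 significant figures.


eta = (6583 / 12090) * 100 = 54.45 %
Therefore the pump efficiency = 54.45 %.


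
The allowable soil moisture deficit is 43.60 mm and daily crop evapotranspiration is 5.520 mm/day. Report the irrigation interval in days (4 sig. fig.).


Approach: apply the irrigation interval relation, interval = SMD / ETc.
interval = 43.60 / 5.520 = 7.899 days
Therefore the irrigation interval = 7.899 days.


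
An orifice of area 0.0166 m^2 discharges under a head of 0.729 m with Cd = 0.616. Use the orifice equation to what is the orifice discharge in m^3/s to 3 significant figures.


Approach: apply the orifice equation, Q = Cd*A*sqrt(2*g*h).
Q = 0.616 * 0.0166 * sqrt(2*9.81*0.729) = 0.0387 m^3/s
Therefore the orifice discharge = 0.0387 m^3/s.


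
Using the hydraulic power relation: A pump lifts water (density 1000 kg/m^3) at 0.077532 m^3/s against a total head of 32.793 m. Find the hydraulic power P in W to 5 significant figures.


Approach: apply the hydraulic power relation, P = rho*g*Q*H.
P = 1000 * 9.81 * 0.077532 * 32.793 = 24942 W
Therefore the hydraulic power P = 24942 W.


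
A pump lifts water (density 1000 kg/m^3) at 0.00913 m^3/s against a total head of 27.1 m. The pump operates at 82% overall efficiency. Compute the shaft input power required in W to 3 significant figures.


Approach: apply hydraulic power then efficiency conversion, P = rho*g*Q*H; P_in = P/eta.
Step 1 — hydraulic power (P = rho*g*Q*H):
  P = 1000 * 9.81 * 0.00913 * 27.1 = 2427.2 W
Step 2 — input power: P_in = P/eta = 2427.2 / 0.82 = 2960 W
Therefore the shaft input power required = 2960 W.


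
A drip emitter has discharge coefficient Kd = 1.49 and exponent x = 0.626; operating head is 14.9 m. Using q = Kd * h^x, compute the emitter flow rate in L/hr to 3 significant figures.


q = 1.49 * 14.9^0.626 = 8.08 L/hr
Therefore the emitter flow rate = 8.08 L/hr.


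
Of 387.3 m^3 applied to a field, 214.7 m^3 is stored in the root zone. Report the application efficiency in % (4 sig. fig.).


Approach: apply the application efficiency ratio, Ea = (stored/applied)*100.
Ea = (214.7/387.3)*100 = 55.44 %
Therefore the application efficiency = 55.44 %.


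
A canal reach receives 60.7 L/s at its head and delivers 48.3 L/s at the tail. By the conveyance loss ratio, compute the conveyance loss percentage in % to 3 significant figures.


Approach: apply the conveyance loss ratio, loss% = ((Q_head - Q_tail)/Q_head)*100.
loss = ((60.7 - 48.3)/60.7)*100 = 20.4 %
Therefore the conveyance loss percentage = 20.4 %.


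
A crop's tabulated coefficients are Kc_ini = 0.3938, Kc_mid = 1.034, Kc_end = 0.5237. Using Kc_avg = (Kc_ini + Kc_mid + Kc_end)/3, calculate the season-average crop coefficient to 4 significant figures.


Kc_avg = (0.3938 + 1.034 + 0.5237)/3 = 0.6505
Therefore the season-average crop coefficient = 0.6505.


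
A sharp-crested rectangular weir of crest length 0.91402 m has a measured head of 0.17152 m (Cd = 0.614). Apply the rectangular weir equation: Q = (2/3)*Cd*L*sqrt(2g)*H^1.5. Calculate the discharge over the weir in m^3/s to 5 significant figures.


Q = (2/3)*0.614*0.91402*sqrt(2*9.81)*0.17152^1.5 = 0.11772 m^3/s
Therefore the discharge over the weir = 0.11772 m^3/s.


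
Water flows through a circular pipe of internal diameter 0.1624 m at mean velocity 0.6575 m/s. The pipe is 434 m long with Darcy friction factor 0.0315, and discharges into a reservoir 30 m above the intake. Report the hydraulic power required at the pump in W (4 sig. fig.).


Approach: apply continuity + Darcy-Weisbach + hydraulic power, Q = A*v; hf = f*(L/D)*(v^2/(2g)); H = static + hf; P = rho*g*Q*H.
Step 1 — flow rate (continuity, Q = A*v):
  A = pi*(0.1624/2)^2 = 0.0207139 m^2
  Q = 0.0207139 * 0.6575 = 0.0136194 m^3/s
Step 2 — friction head loss (Darcy-Weisbach):
  hf = 0.0315 * (434/0.1624) * (0.6575^2 / (2*9.81))
  hf = 1.85484 m
Step 3 — total head: H = 30 + 1.85484 = 31.8548 m
Step 4 — hydraulic power (P = rho*g*Q*H):
  P = 1000 * 9.81 * 0.0136194 * 31.8548 = 4256 W
Therefore the hydraulic power required at the pump = 4256 W.


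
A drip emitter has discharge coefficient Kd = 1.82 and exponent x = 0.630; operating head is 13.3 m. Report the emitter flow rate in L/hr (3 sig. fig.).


Approach: apply the emitter characteristic equation, q = Kd * h^x.
q = 1.82 * 13.3^0.630 = 9.29 L/hr
Therefore the emitter flow rate = 9.29 L/hr.


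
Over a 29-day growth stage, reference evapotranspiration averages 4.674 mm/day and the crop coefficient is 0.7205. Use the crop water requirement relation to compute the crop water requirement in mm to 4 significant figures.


Approach: apply the crop water requirement relation, CWR = ET0 * Kc * days.
CWR = 4.674 * 0.7205 * 29 = 97.66 mm
Therefore the crop water requirement = 97.66 mm.


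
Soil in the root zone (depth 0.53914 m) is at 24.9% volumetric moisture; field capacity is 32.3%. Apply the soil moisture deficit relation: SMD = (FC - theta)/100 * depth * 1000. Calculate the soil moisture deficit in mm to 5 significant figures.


SMD = (32.3 - 24.9)/100 * 0.53914 * 1000 = 39.896 mm
Therefore the soil moisture deficit = 39.896 mm.


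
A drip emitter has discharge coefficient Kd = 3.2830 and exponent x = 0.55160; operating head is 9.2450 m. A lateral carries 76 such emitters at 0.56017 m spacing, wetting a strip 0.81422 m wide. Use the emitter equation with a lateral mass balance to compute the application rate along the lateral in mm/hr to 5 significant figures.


Approach: apply the emitter equation with a lateral mass balance, q = Kd*h^x; Q = n*q; rate = Q/(n*spacing*width).
Step 1 — single emitter flow (q = Kd*h^x):
  q = 3.2830 * 9.2450^0.55160 = 11.19606 L/hr
Step 2 — total lateral flow: Q = 76 * 11.19606 = 850.9004 L/hr
Step 3 — wetted area: A = 76 * 0.56017 * 0.81422 = 34.66372 m^2
Step 4 — application rate: Q/A = 850.9004/34.66372 = 24.547 mm/hr
Therefore the application rate along the lateral = 24.547 mm/hr.


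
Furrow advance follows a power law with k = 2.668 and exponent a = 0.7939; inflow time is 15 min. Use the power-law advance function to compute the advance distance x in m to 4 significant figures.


Approach: apply the power-law advance function, x = k*t^a.
x = 2.668 * 15^0.7939 = 22.90 m
Therefore the advance distance x = 22.90 m.


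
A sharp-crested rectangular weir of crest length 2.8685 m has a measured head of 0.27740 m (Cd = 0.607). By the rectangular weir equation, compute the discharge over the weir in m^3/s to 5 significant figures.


Approach: apply the rectangular weir equation, Q = (2/3)*Cd*L*sqrt(2g)*H^1.5.
Q = (2/3)*0.607*2.8685*sqrt(2*9.81)*0.27740^1.5 = 0.75121 m^3/s
Therefore the discharge over the weir = 0.75121 m^3/s.


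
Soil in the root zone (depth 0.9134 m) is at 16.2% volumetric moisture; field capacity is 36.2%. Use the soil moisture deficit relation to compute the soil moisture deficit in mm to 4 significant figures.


Approach: apply the soil moisture deficit relation, SMD = (FC - theta)/100 * depth * 1000.
SMD = (36.2 - 16.2)/100 * 0.9134 * 1000 = 182.7 mm
Therefore the soil moisture deficit = 182.7 mm.


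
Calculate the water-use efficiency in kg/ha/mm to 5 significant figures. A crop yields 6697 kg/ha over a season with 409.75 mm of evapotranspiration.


Approach: apply the water-use efficiency ratio, WUE = yield/ET.
WUE = 6697 / 409.75 = 16.344 kg/ha/mm
Therefore the water-use efficiency = 16.344 kg/ha/mm.


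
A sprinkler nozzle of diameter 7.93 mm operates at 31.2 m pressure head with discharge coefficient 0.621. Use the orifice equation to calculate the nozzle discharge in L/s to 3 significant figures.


Approach: apply the orifice equation, Q = Cd*A*sqrt(2*g*h), A = pi*(d/2)^2.
A = pi*(7.93e-3/2)^2 = 4.9390e-05 m^2
Q = 0.621 * 4.9390e-05 * sqrt(2*9.81*31.2) * 1000 = 0.759 L/s
Therefore the nozzle discharge = 0.759 L/s.


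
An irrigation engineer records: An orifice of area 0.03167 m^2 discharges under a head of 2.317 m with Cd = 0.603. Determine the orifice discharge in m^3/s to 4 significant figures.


Approach: apply the orifice equation, Q = Cd*A*sqrt(2*g*h).
Q = 0.603 * 0.03167 * sqrt(2*9.81*2.317) = 0.1288 m^3/s
Therefore the orifice discharge = 0.1288 m^3/s.


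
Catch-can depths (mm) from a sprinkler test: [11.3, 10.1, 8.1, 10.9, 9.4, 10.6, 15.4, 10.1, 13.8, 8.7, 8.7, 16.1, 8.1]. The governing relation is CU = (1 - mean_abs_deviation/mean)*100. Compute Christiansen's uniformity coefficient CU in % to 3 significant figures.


mean = 10.869 mm
mean |d_i - mean| = 2.0237 mm
CU = (1 - 2.0237/10.869)*100 = 81.4 %
Therefore Christiansen's uniformity coefficient CU = 81.4 %.


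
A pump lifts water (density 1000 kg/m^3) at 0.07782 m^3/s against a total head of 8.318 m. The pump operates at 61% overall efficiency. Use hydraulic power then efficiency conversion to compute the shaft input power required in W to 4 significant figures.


Approach: apply hydraulic power then efficiency conversion, P = rho*g*Q*H; P_in = P/eta.
Step 1 — hydraulic power (P = rho*g*Q*H):
  P = 1000 * 9.81 * 0.07782 * 8.318 = 6350.08 W
Step 2 — input power: P_in = P/eta = 6350.08 / 0.61 = 10410 W
Therefore the shaft input power required = 10410 W.


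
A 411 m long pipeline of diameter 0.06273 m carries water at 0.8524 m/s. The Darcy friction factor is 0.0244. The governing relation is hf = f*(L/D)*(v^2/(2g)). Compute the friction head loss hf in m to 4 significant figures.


hf = 0.0244 * (411/0.06273) * (0.8524^2 / (2*9.81))
hf = 5.920 m
Therefore the friction head loss hf = 5.920 m.


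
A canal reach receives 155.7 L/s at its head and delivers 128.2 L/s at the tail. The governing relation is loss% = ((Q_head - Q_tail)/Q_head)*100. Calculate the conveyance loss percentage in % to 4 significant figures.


loss = ((155.7 - 128.2)/155.7)*100 = 17.66 %
Therefore the conveyance loss percentage = 17.66 %.


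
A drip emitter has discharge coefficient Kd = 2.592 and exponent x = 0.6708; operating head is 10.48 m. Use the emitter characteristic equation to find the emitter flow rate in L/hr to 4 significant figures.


Approach: apply the emitter characteristic equation, q = Kd * h^x.
q = 2.592 * 10.48^0.6708 = 12.53 L/hr
Therefore the emitter flow rate = 12.53 L/hr.


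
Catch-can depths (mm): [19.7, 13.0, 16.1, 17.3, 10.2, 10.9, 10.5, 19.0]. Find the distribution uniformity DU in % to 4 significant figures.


Approach: apply the low-quarter distribution uniformity, DU = (mean of lowest quarter of readings / overall mean)*100.
sorted lowest 2 of 8: [10.2, 10.5] -> mean = 10.3500 mm
overall mean = 14.5875 mm
DU = (10.3500/14.5875)*100 = 70.95 %
Therefore the distribution uniformity DU = 70.95 %.


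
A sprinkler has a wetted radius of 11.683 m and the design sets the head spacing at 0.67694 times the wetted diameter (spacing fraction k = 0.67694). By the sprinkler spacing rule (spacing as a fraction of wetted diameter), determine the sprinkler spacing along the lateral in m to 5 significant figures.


Approach: apply the sprinkler spacing rule (spacing as a fraction of wetted diameter), S = k*(2*R).
S = 0.67694 * (2 * 11.683) = 15.817 m
Therefore the sprinkler spacing along the lateral = 15.817 m.


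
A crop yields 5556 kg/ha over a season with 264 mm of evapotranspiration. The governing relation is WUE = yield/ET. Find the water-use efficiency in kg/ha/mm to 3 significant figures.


WUE = 5556 / 264 = 21.0 kg/ha/mm
Therefore the water-use efficiency = 21.0 kg/ha/mm.


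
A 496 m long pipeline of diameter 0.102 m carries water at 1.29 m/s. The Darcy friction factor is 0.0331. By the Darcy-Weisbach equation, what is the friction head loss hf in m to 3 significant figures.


Approach: apply the Darcy-Weisbach equation, hf = f*(L/D)*(v^2/(2g)).
hf = 0.0331 * (496/0.102) * (1.29^2 / (2*9.81))
hf = 13.7 m
Therefore the friction head loss hf = 13.7 m.


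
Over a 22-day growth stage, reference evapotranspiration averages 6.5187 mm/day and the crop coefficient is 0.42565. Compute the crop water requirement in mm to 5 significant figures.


Approach: apply the crop water requirement relation, CWR = ET0 * Kc * days.
CWR = 6.5187 * 0.42565 * 22 = 61.043 mm
Therefore the crop water requirement = 61.043 mm.


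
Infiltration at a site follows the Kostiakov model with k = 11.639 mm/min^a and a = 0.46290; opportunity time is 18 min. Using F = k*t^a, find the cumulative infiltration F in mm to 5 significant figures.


F = 11.639 * 18^0.46290 = 44.359 mm
Therefore the cumulative infiltration F = 44.359 mm.


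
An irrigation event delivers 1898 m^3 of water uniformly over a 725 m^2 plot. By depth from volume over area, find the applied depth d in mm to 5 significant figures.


Approach: apply depth from volume over area, d = (V/A)*1000.
d = (1898 / 725) * 1000 = 2617.9 mm
Therefore the applied depth d = 2617.9 mm.


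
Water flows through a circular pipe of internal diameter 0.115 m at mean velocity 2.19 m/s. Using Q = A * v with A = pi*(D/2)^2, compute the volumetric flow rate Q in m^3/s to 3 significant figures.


A = pi*(0.115/2)^2 = 0.010387 m^2
Q = 0.010387 * 2.19 = 0.0227 m^3/s
Therefore the volumetric flow rate Q = 0.0227 m^3/s.


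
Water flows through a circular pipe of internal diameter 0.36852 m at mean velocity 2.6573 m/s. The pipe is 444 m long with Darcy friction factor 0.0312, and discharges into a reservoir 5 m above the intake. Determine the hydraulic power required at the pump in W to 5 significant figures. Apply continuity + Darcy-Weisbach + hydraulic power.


Approach: apply continuity + Darcy-Weisbach + hydraulic power, Q = A*v; hf = f*(L/D)*(v^2/(2g)); H = static + hf; P = rho*g*Q*H.
Step 1 — flow rate (continuity, Q = A*v):
  A = pi*(0.36852/2)^2 = 0.1066626 m^2
  Q = 0.1066626 * 2.6573 = 0.2834344 m^3/s
Step 2 — friction head loss (Darcy-Weisbach):
  hf = 0.0312 * (444/0.36852) * (2.6573^2 / (2*9.81))
  hf = 13.52878 m
Step 3 — total head: H = 5 + 13.52878 = 18.52878 m
Step 4 — hydraulic power (P = rho*g*Q*H):
  P = 1000 * 9.81 * 0.2834344 * 18.52878 = 51519 W
Therefore the hydraulic power required at the pump = 51519 W.


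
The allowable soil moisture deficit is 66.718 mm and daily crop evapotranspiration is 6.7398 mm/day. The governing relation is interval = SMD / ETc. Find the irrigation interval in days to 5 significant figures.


interval = 66.718 / 6.7398 = 9.8991 days
Therefore the irrigation interval = 9.8991 days.


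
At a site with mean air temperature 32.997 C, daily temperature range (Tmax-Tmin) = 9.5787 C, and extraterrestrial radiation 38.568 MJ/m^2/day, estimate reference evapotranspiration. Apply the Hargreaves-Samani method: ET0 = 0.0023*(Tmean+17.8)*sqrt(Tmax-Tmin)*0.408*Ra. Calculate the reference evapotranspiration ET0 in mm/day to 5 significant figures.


ET0 = 0.0023*(32.997+17.8)*sqrt(9.5787)*0.408*38.568 = 5.6899 mm/day
Therefore the reference evapotranspiration ET0 = 5.6899 mm/day.


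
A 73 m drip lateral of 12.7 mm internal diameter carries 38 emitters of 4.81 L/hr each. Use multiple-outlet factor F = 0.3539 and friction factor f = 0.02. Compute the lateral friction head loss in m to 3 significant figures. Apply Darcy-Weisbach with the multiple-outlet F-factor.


Approach: apply Darcy-Weisbach with the multiple-outlet F-factor, Q = n*q/(3600*1000) m^3/s; v = Q/A; hf = F*f*(L/D)*(v^2/(2g)).
Q = 38*4.81/(3600*1000) = 5.0772e-05 m^3/s
A = pi*(12.7e-3/2)^2 = 1.2668e-04 m^2, so v = Q/A = 0.40080 m/s
hf = 0.3539*0.02*(73/0.0127)*(0.40080^2/(2*9.81)) = 0.333 m
Therefore the lateral friction head loss = 0.333 m.
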